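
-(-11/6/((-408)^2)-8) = 7990283/998784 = 8.00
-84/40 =-21/10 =-2.10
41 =41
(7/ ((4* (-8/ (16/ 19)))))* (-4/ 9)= 14/ 171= 0.08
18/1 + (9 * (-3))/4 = 45/4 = 11.25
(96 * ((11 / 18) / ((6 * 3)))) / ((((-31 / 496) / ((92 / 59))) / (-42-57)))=1424896 / 177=8050.26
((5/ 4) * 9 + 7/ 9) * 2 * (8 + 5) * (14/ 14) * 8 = 22516/ 9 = 2501.78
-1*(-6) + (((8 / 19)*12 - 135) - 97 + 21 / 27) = -37649 / 171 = -220.17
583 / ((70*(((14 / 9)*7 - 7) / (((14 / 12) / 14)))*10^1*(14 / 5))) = 1749 / 274400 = 0.01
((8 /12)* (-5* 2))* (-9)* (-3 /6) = -30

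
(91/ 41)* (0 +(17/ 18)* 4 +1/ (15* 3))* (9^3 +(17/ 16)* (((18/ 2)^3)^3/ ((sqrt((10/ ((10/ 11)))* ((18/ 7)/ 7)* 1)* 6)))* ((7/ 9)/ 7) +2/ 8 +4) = 5071157/ 820 +984100654719* sqrt(22)/ 144320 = 31989563.08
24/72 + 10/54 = 14/27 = 0.52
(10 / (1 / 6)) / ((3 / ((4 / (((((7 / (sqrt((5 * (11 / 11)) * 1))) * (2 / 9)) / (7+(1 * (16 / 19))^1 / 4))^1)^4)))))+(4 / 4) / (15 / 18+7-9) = 288909562239507 / 312900721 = 923326.61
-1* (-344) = 344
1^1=1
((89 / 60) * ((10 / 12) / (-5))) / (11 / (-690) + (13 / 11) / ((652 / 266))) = -3670271 / 6921384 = -0.53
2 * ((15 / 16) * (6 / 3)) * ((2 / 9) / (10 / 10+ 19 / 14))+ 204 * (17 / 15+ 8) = 922459 / 495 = 1863.55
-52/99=-0.53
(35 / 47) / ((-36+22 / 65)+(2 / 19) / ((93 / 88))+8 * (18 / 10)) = -574275 / 16319434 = -0.04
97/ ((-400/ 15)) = -291/ 80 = -3.64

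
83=83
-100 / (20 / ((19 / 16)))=-95 / 16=-5.94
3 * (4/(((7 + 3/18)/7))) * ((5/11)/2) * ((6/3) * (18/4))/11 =11340/5203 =2.18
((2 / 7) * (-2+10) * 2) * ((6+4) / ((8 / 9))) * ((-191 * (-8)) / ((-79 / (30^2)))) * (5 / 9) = -275040000 / 553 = -497359.86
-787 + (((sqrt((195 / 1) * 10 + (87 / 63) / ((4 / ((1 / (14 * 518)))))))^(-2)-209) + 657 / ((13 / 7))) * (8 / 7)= -67187483220397 / 108096864239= -621.55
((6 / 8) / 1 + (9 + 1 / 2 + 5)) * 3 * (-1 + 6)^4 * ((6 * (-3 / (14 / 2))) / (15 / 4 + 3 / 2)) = -686250 / 49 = -14005.10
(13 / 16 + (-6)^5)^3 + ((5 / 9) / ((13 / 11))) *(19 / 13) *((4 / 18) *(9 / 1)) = -2928341853767255227 / 6230016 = -470037613670.21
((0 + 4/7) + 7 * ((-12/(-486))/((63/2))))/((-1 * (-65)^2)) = -2944/21560175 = -0.00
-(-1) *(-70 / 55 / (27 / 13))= -182 / 297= -0.61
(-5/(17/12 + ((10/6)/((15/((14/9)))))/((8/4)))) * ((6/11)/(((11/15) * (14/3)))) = -218700/412489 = -0.53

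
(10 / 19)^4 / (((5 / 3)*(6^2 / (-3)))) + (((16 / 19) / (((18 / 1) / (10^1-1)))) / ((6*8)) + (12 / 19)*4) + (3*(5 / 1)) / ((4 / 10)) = 15650738 / 390963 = 40.03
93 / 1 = 93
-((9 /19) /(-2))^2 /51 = -27 /24548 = -0.00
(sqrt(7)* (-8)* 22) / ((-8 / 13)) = 756.68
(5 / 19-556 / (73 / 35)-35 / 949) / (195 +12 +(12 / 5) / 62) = -744393700 / 578632821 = -1.29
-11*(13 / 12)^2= -1859 / 144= -12.91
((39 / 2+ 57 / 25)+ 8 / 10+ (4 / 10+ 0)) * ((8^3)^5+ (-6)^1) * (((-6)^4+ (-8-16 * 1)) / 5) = 25711472485118843064 / 125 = 205691779880950744.51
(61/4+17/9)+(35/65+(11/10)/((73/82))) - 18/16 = 6077081/341640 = 17.79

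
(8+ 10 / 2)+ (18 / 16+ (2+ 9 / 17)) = 2265 / 136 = 16.65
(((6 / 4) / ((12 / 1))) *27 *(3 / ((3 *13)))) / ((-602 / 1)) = -27 / 62608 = -0.00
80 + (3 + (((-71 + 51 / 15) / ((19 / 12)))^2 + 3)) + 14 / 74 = 637472757 / 333925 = 1909.03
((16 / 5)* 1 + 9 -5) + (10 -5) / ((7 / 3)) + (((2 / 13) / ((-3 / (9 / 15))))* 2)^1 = 4223 / 455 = 9.28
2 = 2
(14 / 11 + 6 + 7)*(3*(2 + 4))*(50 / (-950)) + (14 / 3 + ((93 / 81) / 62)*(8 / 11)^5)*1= -8.85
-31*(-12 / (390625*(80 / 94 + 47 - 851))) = -4371 / 3686328125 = -0.00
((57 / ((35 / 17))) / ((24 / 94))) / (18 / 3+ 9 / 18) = 15181 / 910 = 16.68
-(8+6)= -14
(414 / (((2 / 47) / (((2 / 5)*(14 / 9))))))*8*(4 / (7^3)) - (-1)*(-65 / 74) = 10223307 / 18130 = 563.89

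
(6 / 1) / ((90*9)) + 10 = 10.01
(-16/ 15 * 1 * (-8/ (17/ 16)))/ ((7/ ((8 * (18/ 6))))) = 16384/ 595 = 27.54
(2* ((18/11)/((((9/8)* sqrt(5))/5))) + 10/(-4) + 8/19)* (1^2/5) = -79/190 + 32* sqrt(5)/55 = 0.89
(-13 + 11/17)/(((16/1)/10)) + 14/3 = -623/204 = -3.05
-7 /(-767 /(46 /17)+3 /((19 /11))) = 6118 /246223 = 0.02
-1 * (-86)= 86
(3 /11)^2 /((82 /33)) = 27 /902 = 0.03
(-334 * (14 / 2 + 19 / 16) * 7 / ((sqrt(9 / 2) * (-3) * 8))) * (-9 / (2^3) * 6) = -459417 * sqrt(2) / 256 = -2537.94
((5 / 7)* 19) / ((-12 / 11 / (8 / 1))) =-2090 / 21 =-99.52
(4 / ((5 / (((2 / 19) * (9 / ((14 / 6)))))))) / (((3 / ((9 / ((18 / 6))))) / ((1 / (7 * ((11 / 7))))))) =216 / 7315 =0.03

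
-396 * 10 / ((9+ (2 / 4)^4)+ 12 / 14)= -40320 / 101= -399.21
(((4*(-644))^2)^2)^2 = 1938951158551208427022974976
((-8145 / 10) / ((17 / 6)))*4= -19548 / 17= -1149.88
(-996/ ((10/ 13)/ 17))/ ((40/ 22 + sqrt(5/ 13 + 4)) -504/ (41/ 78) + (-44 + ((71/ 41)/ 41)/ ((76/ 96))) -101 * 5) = 6792343173175989 * sqrt(741)/ 9097793755432005970 + 26595352521076921725/ 1819558751086401194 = 14.64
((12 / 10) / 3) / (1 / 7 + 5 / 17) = 119 / 130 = 0.92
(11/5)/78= 11/390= 0.03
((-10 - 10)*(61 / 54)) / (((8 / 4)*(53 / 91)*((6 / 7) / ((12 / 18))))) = -194285 / 12879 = -15.09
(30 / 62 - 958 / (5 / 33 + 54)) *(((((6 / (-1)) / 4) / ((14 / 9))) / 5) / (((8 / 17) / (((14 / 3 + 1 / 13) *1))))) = 5396229369 / 161316064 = 33.45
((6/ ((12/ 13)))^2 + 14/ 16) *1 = 345/ 8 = 43.12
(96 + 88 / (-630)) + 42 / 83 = 2519498 / 26145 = 96.37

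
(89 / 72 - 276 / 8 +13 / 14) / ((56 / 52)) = -211861 / 7056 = -30.03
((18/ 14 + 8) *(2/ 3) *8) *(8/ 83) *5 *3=41600/ 581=71.60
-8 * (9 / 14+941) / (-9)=52732 / 63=837.02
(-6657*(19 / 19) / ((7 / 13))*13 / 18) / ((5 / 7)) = -375011 / 30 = -12500.37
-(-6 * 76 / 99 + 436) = -14236 / 33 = -431.39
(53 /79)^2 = 2809 /6241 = 0.45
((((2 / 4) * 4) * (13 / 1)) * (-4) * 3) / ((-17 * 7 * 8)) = 39 / 119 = 0.33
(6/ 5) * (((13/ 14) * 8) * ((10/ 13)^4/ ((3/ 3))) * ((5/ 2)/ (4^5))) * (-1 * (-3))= 5625/ 246064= 0.02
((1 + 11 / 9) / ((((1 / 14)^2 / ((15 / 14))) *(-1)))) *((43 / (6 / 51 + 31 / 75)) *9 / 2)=-115132500 / 677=-170062.78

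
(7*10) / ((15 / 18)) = 84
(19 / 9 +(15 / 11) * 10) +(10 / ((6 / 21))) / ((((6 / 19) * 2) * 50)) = 66749 / 3960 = 16.86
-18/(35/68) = -1224/35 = -34.97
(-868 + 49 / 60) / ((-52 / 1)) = 16.68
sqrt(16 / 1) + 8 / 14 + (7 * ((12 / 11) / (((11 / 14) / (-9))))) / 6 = -8476 / 847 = -10.01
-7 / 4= -1.75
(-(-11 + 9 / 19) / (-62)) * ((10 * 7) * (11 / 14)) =-5500 / 589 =-9.34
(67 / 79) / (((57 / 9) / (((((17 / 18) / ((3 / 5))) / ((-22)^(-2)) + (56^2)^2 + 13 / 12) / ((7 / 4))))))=10166847665 / 13509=752598.09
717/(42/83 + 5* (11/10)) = 119022/997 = 119.38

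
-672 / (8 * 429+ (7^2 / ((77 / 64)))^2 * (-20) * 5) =10164 / 2456891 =0.00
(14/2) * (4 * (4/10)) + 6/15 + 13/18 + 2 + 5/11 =14629/990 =14.78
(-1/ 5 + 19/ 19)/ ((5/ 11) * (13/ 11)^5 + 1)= 3543122/ 9070065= 0.39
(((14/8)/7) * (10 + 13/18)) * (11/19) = 2123/1368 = 1.55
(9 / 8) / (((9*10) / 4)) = 1 / 20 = 0.05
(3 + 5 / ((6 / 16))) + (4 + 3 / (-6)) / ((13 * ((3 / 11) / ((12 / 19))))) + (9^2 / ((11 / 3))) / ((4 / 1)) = 732923 / 32604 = 22.48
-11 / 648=-0.02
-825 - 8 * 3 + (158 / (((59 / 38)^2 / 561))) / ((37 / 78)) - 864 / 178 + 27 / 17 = 76660.99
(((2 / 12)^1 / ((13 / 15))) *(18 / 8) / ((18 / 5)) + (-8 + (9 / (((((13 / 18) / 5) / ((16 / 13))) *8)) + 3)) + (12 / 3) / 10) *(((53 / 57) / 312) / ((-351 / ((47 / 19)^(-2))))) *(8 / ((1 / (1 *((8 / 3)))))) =-0.00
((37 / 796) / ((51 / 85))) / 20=0.00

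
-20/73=-0.27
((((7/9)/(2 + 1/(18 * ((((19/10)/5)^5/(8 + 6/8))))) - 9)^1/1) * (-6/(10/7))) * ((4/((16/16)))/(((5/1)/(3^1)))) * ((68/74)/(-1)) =-639499535388/7681620505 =-83.25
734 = 734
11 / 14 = 0.79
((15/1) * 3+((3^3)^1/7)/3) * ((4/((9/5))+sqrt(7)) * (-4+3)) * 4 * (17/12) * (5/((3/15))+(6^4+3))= -2430864 * sqrt(7)/7- 5401920/7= -1690483.09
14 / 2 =7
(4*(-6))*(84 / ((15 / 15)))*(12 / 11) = -24192 / 11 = -2199.27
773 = 773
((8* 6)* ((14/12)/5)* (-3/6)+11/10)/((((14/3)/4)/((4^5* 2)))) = -55296/7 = -7899.43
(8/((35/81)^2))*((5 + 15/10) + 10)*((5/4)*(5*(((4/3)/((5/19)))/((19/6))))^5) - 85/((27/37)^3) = 139643885570347/4822335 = 28957732.21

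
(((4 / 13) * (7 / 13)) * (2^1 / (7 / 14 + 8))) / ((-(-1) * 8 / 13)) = 0.06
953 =953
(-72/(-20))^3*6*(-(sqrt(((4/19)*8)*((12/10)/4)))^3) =-100.54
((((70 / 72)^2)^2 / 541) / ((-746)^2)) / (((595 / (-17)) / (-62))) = 1329125 / 252845324610048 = 0.00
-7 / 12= -0.58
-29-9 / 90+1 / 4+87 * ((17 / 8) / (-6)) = -4773 / 80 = -59.66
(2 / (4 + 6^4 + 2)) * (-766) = -766 / 651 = -1.18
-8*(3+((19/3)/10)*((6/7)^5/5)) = -10281192/420175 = -24.47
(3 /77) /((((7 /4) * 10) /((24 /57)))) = 48 /51205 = 0.00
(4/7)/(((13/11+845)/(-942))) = -10362/16289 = -0.64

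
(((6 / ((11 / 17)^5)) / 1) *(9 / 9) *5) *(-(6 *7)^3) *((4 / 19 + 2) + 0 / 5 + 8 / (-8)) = -72584112137040 / 3059969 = -23720538.39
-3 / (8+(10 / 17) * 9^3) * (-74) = 1887 / 3713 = 0.51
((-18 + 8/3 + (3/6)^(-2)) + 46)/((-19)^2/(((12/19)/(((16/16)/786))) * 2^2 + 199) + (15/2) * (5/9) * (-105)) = -8633872/108919971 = -0.08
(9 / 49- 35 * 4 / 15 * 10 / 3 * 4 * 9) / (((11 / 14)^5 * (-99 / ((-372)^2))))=9260412740096 / 1771561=5227261.57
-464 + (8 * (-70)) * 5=-3264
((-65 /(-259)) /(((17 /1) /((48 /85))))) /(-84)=-0.00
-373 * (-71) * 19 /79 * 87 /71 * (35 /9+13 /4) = 52819411 /948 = 55716.68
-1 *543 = -543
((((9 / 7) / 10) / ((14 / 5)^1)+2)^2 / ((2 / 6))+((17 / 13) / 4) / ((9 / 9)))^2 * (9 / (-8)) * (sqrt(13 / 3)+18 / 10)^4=-6609183190444944919 / 311760438080000 -26456440532818311 * sqrt(39) / 7794010952000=-42397.94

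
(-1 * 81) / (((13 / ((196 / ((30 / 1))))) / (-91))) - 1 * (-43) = 18737 / 5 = 3747.40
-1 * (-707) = 707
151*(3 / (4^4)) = 453 / 256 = 1.77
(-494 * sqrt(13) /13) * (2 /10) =-27.40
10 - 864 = -854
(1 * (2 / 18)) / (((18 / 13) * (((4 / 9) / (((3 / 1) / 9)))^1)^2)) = 13 / 288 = 0.05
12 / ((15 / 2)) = 8 / 5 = 1.60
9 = 9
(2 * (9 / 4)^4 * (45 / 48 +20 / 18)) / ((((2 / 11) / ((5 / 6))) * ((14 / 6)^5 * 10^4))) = 38322801 / 55073177600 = 0.00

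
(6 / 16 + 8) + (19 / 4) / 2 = 43 / 4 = 10.75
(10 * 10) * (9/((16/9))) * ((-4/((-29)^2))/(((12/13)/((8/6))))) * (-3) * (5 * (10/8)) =219375/3364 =65.21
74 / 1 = 74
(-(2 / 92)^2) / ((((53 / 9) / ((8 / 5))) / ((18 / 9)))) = -36 / 140185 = -0.00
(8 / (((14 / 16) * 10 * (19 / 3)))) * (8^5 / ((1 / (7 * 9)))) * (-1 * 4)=-113246208 / 95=-1192065.35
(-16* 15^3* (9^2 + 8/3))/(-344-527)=4518000/871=5187.14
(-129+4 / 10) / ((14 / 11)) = -7073 / 70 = -101.04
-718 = -718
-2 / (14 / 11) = -11 / 7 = -1.57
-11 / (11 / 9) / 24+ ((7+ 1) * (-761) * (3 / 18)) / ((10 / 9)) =-36543 / 40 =-913.58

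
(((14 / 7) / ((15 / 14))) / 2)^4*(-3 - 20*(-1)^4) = -883568 / 50625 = -17.45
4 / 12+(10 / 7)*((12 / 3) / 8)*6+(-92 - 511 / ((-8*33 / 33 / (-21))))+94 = -224239 / 168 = -1334.76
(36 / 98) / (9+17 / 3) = 27 / 1078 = 0.03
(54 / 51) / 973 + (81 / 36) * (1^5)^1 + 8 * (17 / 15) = 11232419 / 992460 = 11.32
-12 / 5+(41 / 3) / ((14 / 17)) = 2981 / 210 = 14.20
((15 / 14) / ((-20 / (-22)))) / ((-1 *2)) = -33 / 56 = -0.59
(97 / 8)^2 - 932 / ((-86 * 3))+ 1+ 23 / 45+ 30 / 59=1115328949 / 7306560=152.65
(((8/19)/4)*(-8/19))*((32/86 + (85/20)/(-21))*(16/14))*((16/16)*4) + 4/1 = 9049060/2281881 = 3.97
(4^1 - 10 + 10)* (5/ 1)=20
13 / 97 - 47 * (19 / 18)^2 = -1641587 / 31428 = -52.23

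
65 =65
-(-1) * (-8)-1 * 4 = -12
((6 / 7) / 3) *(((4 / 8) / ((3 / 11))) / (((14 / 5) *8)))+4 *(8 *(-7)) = -526793 / 2352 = -223.98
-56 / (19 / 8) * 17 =-7616 / 19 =-400.84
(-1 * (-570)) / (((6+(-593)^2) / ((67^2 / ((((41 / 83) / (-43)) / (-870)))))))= 1588986682380 / 2883571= 551048.23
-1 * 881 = -881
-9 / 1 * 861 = -7749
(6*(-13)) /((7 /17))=-1326 /7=-189.43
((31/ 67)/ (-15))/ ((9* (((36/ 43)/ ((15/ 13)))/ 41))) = -54653/ 282204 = -0.19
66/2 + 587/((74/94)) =28810/37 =778.65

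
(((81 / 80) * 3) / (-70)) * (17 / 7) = -4131 / 39200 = -0.11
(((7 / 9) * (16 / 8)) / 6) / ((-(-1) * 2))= 7 / 54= 0.13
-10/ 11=-0.91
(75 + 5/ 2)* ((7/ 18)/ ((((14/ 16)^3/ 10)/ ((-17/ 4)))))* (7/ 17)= -49600/ 63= -787.30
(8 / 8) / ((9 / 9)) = 1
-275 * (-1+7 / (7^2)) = 1650 / 7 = 235.71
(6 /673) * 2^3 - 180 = -121092 /673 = -179.93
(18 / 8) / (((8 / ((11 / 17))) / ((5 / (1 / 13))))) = 6435 / 544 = 11.83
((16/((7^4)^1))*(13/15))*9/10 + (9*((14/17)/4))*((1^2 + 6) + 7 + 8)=41602629/1020425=40.77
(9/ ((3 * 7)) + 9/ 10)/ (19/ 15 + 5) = 279/ 1316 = 0.21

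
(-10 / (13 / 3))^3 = -27000 / 2197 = -12.29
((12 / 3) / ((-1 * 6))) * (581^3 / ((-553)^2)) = -8005018 / 18723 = -427.55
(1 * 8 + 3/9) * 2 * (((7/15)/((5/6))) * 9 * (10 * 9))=7560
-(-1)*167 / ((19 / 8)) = 1336 / 19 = 70.32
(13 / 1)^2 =169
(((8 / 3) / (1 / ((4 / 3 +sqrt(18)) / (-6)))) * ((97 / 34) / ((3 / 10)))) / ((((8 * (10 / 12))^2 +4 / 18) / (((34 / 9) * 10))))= -19400 * sqrt(2) / 1809- 77600 / 16281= -19.93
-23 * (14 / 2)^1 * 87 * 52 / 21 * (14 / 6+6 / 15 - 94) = 47482396 / 15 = 3165493.07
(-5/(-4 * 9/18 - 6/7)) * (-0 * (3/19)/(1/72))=0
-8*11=-88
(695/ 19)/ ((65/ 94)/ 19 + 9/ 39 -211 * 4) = -849290/ 19589789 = -0.04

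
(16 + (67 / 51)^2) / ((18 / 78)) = 599365 / 7803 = 76.81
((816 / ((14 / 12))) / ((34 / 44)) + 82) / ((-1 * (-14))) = 3455 / 49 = 70.51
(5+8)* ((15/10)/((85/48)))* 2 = 1872/85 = 22.02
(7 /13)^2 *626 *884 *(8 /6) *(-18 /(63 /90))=-71514240 /13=-5501095.38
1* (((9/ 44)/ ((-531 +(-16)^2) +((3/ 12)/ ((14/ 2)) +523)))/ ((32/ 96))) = 63/ 25465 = 0.00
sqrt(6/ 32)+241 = sqrt(3)/ 4+241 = 241.43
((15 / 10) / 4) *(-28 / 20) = -21 / 40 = -0.52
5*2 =10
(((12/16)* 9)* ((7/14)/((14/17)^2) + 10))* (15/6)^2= 2841075/6272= 452.98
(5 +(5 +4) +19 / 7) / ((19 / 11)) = 9.68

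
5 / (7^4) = 5 / 2401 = 0.00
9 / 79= 0.11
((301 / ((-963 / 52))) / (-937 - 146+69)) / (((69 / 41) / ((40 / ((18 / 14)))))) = 6910960 / 23322897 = 0.30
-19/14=-1.36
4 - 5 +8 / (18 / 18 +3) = 1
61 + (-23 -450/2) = -187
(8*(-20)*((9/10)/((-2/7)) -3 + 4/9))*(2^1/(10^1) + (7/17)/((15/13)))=1166672/2295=508.35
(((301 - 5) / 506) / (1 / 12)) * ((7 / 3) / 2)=2072 / 253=8.19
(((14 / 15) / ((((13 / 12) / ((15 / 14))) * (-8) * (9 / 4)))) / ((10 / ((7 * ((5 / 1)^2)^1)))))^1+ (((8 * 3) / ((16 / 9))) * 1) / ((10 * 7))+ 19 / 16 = 10547 / 21840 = 0.48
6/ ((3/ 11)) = 22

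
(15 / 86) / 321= 5 / 9202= 0.00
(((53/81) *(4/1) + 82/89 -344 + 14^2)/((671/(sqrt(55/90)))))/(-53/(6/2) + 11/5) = 2603555 *sqrt(22)/1122239448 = 0.01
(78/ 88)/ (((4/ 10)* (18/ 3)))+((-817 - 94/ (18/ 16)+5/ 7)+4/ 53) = -528542933/ 587664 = -899.40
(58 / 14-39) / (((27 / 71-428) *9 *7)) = 17324 / 13389201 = 0.00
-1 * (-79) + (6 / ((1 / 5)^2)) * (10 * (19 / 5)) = 5779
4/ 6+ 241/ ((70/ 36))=13084/ 105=124.61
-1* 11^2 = -121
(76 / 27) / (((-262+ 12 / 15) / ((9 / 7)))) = -190 / 13713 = -0.01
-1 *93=-93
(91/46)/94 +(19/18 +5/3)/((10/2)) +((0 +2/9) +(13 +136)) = 9715231/64860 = 149.79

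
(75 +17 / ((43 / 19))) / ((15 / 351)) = 415116 / 215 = 1930.77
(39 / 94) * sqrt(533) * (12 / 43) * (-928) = -217152 * sqrt(533) / 2021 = -2480.63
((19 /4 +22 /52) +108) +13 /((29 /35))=194325 /1508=128.86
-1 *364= -364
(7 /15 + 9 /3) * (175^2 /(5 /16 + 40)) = 1019200 /387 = 2633.59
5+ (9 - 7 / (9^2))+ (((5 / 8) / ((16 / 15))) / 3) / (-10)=288107 / 20736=13.89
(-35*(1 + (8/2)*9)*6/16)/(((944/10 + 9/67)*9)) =-433825/760056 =-0.57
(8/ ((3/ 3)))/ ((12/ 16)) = 32/ 3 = 10.67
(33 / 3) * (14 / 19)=154 / 19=8.11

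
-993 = -993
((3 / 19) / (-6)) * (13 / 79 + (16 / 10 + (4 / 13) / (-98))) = -443199 / 9561370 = -0.05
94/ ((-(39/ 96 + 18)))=-3008/ 589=-5.11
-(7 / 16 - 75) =1193 / 16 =74.56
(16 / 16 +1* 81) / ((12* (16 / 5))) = 205 / 96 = 2.14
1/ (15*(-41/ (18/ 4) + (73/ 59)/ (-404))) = -0.01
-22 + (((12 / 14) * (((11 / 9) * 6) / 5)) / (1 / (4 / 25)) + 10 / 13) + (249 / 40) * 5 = 918679 / 91000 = 10.10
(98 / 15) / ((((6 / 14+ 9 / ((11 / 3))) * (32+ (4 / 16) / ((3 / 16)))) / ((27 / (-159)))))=-11319 / 980500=-0.01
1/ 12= 0.08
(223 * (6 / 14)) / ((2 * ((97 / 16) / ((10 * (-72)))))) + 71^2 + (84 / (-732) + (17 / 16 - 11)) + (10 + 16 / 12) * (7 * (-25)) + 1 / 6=-2627.39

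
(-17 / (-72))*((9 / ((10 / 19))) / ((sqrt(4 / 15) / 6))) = 969*sqrt(15) / 80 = 46.91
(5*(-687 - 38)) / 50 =-145 / 2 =-72.50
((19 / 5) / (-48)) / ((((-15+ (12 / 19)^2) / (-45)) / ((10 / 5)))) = -6859 / 14056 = -0.49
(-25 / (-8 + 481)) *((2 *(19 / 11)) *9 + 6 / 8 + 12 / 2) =-41625 / 20812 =-2.00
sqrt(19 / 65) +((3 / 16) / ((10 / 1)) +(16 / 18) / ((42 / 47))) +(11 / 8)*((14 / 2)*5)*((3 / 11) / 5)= sqrt(1235) / 65 +110027 / 30240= 4.18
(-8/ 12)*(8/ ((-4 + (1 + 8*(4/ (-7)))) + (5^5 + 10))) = -28/ 16419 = -0.00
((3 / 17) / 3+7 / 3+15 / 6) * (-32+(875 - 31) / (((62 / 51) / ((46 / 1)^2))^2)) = 613090629978968 / 49011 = 12509245475.08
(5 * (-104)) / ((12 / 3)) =-130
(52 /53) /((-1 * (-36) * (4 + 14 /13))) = 169 /31482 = 0.01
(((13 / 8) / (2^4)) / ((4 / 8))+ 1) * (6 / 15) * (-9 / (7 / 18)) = -891 / 80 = -11.14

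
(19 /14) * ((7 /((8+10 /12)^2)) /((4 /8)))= 684 /2809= 0.24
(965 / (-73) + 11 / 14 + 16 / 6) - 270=-857765 / 3066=-279.77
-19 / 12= -1.58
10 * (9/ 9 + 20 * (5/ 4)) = 260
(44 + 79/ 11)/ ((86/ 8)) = 2252/ 473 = 4.76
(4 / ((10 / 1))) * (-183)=-366 / 5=-73.20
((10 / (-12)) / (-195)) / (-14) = -1 / 3276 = -0.00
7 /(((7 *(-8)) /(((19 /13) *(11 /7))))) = -209 /728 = -0.29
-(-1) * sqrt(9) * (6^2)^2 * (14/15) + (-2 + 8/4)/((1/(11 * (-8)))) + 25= 18269/5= 3653.80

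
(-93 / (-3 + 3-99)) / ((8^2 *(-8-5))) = -31 / 27456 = -0.00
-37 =-37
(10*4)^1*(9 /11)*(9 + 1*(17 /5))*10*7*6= 1874880 /11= 170443.64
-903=-903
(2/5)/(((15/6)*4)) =1/25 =0.04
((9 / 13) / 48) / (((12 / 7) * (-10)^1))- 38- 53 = -757127 / 8320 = -91.00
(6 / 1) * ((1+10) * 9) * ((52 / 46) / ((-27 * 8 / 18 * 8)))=-1287 / 184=-6.99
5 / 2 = 2.50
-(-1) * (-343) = -343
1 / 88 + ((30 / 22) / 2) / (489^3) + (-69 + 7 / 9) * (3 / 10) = -350803499141 / 17149758120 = -20.46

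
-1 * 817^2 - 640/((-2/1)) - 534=-667703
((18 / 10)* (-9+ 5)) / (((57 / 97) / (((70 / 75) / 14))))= -388 / 475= -0.82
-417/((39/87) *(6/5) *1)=-20155/26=-775.19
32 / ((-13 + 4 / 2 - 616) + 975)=8 / 87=0.09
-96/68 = -24/17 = -1.41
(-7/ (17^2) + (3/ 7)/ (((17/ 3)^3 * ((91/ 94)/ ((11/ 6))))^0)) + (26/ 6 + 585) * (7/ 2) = 12520778/ 6069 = 2063.07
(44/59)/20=11/295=0.04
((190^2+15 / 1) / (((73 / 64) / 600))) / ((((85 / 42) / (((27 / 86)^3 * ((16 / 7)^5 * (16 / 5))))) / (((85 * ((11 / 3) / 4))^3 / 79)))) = 382290459463558103040000 / 1100899002469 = 347252980160.93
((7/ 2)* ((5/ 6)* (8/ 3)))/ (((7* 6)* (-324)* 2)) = -5/ 17496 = -0.00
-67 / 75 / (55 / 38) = -2546 / 4125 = -0.62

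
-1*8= -8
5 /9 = 0.56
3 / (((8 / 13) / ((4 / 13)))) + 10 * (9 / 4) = 24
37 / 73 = 0.51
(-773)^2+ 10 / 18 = 5377766 / 9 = 597529.56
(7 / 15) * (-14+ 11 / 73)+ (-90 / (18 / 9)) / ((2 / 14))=-117334 / 365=-321.46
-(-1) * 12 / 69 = 4 / 23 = 0.17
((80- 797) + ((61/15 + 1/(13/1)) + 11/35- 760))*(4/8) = -201002/273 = -736.27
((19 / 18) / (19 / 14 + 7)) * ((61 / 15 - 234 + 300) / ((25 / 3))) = 139783 / 131625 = 1.06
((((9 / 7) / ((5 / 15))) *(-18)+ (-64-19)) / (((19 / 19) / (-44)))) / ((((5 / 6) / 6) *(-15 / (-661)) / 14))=744783072 / 25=29791322.88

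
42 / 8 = 21 / 4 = 5.25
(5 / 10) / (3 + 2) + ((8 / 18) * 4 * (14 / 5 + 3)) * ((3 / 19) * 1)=197 / 114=1.73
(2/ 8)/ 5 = 1/ 20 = 0.05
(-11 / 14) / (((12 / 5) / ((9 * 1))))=-165 / 56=-2.95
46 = 46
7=7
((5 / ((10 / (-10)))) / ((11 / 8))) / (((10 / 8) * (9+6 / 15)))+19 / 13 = 7743 / 6721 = 1.15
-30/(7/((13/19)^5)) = -11138790/17332693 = -0.64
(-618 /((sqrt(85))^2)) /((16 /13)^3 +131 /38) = -51594348 /37693675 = -1.37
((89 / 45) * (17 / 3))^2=2289169 / 18225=125.61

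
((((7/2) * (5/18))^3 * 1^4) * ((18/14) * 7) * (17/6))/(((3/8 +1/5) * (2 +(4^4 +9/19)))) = 69243125/439161264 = 0.16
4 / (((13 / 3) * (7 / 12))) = 144 / 91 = 1.58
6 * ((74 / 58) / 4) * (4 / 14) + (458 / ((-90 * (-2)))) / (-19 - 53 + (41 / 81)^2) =488600187 / 955543330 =0.51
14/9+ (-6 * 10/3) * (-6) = 1094/9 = 121.56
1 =1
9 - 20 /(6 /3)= -1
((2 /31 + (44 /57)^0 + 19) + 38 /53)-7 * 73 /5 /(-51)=9546293 /418965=22.79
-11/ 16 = -0.69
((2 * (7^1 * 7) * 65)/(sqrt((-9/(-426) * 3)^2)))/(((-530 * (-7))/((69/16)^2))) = 3417869/6784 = 503.81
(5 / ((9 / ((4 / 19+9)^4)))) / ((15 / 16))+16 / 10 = 75059399336 / 17593335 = 4266.35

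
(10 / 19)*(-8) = -80 / 19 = -4.21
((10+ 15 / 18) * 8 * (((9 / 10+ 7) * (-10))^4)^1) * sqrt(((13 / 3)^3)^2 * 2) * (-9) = -3496103317032.16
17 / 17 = 1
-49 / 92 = -0.53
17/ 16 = 1.06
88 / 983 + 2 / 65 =7686 / 63895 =0.12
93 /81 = 31 /27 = 1.15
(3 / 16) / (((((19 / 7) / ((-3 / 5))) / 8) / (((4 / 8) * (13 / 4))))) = -819 / 1520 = -0.54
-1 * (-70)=70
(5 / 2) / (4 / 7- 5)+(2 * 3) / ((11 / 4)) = 1103 / 682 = 1.62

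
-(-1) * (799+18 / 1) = 817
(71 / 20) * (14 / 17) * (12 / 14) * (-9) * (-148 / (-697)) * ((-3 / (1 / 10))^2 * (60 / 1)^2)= -183847968000 / 11849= -15515905.81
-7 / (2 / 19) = -133 / 2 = -66.50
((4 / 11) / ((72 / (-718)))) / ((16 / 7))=-2513 / 1584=-1.59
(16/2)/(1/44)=352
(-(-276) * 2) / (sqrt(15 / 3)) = 552 * sqrt(5) / 5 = 246.86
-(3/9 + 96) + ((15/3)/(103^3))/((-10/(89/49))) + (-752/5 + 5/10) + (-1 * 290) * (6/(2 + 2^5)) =-4060721607856/13653623865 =-297.41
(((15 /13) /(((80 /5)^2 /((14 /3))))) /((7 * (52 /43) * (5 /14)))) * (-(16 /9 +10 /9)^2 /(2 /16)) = -301 /648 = -0.46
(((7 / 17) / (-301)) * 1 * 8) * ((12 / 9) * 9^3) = -7776 / 731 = -10.64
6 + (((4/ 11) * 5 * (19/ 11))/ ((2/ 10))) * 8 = 15926/ 121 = 131.62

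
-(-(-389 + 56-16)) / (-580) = 0.60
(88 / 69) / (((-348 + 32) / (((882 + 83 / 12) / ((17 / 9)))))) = -117337 / 61778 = -1.90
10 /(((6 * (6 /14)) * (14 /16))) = 40 /9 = 4.44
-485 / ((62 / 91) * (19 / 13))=-573755 / 1178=-487.06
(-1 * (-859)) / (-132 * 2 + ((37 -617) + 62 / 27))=-23193 / 22726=-1.02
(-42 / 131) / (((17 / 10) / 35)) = -14700 / 2227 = -6.60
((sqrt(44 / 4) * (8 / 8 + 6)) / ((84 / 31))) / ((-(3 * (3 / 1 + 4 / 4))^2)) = -31 * sqrt(11) / 1728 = -0.06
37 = 37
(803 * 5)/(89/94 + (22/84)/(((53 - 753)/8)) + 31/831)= 384193944750/93883007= 4092.26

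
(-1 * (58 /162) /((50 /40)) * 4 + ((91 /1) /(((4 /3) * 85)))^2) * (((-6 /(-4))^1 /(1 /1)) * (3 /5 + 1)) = -4690831 /3901500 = -1.20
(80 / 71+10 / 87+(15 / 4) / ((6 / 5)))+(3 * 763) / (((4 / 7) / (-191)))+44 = -765049.88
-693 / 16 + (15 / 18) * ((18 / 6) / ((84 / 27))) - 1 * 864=-101529 / 112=-906.51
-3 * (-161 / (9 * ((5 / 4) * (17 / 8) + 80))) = 224 / 345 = 0.65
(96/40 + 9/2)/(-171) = -23/570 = -0.04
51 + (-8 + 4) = 47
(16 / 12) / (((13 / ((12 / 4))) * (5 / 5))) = 4 / 13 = 0.31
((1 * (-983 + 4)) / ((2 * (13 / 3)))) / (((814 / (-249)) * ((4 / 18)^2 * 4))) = 5385123 / 30784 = 174.93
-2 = -2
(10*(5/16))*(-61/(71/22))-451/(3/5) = -690745/852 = -810.73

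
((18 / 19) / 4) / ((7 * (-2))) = -9 / 532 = -0.02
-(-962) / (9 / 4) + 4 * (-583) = -17140 / 9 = -1904.44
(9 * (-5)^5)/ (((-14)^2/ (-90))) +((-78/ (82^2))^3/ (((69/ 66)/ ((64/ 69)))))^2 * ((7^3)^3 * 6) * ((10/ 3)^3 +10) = 12914.56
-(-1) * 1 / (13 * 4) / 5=1 / 260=0.00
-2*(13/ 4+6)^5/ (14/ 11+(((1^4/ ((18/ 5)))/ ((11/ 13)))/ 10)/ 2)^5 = -42205064401723810752/ 1109503586489101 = -38039.59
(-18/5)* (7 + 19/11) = -1728/55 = -31.42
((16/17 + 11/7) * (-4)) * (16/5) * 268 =-5128448/595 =-8619.24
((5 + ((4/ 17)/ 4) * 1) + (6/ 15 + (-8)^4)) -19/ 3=1044257/ 255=4095.13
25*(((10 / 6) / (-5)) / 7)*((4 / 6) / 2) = -0.40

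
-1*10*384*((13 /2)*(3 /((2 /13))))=-486720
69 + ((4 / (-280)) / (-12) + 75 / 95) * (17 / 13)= 70.03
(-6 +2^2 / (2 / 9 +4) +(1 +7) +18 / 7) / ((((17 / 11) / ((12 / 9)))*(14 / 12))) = 4.08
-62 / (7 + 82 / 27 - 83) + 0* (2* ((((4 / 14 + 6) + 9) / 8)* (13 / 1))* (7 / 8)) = 837 / 985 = 0.85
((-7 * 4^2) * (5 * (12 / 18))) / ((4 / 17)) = -1586.67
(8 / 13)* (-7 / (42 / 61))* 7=-1708 / 39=-43.79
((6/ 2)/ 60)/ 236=1/ 4720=0.00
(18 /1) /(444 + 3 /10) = 60 /1481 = 0.04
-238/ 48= -4.96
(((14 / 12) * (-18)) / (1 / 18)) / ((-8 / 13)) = 2457 / 4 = 614.25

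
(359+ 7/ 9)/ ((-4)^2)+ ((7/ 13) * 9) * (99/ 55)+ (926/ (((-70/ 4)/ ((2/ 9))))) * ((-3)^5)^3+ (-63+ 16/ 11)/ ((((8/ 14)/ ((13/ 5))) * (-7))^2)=608017160241503/ 3603600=168724930.69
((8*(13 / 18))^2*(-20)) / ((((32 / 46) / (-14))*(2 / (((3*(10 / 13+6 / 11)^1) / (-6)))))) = -3934840 / 891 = -4416.21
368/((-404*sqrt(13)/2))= -184*sqrt(13)/1313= -0.51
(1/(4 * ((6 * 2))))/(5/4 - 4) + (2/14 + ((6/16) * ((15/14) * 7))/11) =1445/3696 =0.39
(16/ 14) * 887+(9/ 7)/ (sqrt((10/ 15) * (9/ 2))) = 3 * sqrt(3)/ 7+7096/ 7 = 1014.46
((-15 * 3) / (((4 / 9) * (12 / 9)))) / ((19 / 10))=-6075 / 152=-39.97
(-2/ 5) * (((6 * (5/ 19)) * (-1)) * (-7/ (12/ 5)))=-35/ 19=-1.84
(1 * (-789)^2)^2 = 387532395441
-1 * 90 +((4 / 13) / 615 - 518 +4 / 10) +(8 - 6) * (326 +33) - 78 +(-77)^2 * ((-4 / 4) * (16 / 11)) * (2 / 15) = -8934142 / 7995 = -1117.47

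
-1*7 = -7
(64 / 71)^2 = 4096 / 5041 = 0.81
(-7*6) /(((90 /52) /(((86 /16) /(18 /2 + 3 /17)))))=-5117 /360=-14.21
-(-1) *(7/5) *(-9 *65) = -819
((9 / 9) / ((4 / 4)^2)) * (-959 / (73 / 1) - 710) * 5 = -263945 / 73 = -3615.68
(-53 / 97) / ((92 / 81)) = -4293 / 8924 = -0.48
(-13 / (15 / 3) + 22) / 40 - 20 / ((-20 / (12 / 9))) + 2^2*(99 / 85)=66067 / 10200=6.48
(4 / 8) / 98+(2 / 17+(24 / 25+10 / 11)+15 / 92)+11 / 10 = 17149086 / 5268725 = 3.25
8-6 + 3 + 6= 11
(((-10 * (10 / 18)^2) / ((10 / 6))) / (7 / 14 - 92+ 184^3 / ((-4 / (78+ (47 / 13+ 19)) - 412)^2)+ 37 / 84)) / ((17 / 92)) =2338242820967200 / 12684735717211161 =0.18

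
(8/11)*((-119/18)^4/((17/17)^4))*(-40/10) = -5557.19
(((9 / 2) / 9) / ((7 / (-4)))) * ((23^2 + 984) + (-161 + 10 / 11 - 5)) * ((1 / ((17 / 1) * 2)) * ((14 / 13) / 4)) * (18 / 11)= -133443 / 26741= -4.99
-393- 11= -404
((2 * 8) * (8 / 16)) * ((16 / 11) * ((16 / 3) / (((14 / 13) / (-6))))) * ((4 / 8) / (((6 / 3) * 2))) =-3328 / 77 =-43.22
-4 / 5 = -0.80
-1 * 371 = -371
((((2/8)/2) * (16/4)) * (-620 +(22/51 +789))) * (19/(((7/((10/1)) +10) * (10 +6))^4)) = 102611875/54764008660992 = 0.00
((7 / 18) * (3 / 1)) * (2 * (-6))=-14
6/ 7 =0.86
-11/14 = -0.79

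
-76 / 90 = -38 / 45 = -0.84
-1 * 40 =-40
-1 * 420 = -420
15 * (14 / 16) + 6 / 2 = 129 / 8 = 16.12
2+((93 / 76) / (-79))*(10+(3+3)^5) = -356045 / 3002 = -118.60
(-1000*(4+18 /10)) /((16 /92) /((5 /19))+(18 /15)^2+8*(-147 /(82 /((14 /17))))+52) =-20038750 /146111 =-137.15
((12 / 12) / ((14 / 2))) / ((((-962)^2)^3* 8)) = 1 / 44385228419835989504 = 0.00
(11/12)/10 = 11/120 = 0.09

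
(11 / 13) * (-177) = -1947 / 13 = -149.77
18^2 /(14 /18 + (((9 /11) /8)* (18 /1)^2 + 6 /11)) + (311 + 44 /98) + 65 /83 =8925079088 /27749141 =321.63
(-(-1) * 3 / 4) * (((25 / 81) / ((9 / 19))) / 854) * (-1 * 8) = -475 / 103761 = -0.00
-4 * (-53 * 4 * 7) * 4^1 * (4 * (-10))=-949760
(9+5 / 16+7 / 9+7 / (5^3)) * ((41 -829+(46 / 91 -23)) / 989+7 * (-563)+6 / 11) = -1619547089747 / 40499550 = -39989.26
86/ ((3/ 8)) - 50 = 538/ 3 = 179.33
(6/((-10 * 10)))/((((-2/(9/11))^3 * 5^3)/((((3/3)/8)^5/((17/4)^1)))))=2187/9268019200000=0.00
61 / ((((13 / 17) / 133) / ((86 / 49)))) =1694458 / 91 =18620.42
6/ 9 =2/ 3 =0.67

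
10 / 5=2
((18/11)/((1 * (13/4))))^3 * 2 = 746496/2924207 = 0.26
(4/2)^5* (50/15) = 320/3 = 106.67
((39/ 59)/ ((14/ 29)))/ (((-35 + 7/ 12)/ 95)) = -644670/ 170569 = -3.78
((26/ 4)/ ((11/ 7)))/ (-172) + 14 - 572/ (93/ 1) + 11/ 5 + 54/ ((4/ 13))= 326443097/ 1759560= 185.53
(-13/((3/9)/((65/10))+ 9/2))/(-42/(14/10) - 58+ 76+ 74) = -507/11005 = -0.05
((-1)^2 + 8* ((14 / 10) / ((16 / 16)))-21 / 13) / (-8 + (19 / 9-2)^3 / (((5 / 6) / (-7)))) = -83592 / 63271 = -1.32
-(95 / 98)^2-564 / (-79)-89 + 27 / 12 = -15278733 / 189679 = -80.55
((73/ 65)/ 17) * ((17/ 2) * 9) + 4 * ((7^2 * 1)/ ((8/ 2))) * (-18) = -114003/ 130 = -876.95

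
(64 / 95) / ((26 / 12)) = 0.31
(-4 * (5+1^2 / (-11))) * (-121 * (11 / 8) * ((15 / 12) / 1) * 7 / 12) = 2382.19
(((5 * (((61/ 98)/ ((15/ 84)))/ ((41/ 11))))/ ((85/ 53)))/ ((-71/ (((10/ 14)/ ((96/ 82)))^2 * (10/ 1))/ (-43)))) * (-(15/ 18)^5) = -4898247578125/ 1854300542976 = -2.64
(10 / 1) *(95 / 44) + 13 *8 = 2763 / 22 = 125.59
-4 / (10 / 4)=-8 / 5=-1.60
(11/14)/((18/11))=121/252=0.48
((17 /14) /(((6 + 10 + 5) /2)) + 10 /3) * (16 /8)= 338 /49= 6.90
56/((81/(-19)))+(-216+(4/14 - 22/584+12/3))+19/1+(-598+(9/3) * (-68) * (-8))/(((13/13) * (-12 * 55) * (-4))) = -340227551/1655640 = -205.50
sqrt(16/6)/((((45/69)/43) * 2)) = 989 * sqrt(6)/45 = 53.83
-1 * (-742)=742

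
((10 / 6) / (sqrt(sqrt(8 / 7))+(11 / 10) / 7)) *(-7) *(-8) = -301840000 *sqrt(14) / 82276077 - 26087600 / 82276077+23716000 *14^(3 / 4) / 82276077+3841600000 *14^(1 / 4) / 82276077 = 78.36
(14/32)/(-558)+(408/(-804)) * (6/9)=-202837/598176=-0.34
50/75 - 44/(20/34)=-1112/15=-74.13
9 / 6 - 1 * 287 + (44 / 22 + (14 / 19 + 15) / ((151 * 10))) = -4066658 / 14345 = -283.49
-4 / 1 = -4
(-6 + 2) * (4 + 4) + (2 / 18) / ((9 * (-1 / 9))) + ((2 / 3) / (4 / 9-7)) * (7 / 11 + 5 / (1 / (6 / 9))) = -189919 / 5841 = -32.51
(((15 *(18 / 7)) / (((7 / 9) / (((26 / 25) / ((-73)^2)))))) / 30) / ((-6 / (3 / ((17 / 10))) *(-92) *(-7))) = -1053 / 7146881770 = -0.00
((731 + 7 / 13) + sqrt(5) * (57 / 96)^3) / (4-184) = -317 / 78-6859 * sqrt(5) / 5898240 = -4.07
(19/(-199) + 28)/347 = 0.08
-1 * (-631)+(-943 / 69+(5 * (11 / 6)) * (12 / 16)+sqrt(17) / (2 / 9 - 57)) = 14981 / 24 - 9 * sqrt(17) / 511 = 624.14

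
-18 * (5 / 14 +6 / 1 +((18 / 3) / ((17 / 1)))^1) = -14373 / 119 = -120.78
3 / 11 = 0.27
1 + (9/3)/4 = 7/4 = 1.75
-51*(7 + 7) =-714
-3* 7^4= -7203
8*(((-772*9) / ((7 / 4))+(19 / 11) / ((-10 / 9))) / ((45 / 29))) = -39418308 / 1925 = -20477.04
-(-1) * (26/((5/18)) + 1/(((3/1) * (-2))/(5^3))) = 2183/30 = 72.77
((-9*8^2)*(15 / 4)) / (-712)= 270 / 89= 3.03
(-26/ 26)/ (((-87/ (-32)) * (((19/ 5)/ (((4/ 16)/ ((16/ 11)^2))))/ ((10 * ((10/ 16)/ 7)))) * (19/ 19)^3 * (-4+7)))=-15125/ 4443264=-0.00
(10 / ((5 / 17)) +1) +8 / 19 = 673 / 19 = 35.42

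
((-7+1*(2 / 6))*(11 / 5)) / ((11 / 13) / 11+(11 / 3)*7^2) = -286 / 3505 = -0.08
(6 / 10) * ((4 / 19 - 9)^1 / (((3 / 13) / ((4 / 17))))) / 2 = -4342 / 1615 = -2.69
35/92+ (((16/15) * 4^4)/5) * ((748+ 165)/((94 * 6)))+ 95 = 178807529/972900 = 183.79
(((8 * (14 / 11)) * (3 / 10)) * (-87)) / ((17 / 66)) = -87696 / 85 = -1031.72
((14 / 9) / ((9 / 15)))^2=4900 / 729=6.72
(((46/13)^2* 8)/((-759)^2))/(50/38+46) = 608/165452859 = 0.00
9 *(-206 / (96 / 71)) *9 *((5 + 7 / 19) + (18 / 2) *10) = -89445303 / 76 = -1176911.88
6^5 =7776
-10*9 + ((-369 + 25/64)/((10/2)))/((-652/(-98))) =-10544759/104320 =-101.08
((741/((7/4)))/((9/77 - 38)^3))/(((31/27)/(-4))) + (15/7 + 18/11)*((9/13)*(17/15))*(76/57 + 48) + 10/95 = 10713246376915107482/73169260196317285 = 146.42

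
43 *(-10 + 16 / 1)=258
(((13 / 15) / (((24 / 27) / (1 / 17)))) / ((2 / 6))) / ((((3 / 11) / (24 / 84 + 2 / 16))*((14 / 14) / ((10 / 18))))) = 3289 / 22848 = 0.14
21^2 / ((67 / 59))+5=26354 / 67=393.34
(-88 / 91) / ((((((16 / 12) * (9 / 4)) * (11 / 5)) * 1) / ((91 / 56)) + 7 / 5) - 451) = 11 / 5068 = 0.00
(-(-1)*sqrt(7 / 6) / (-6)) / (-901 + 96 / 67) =67*sqrt(42) / 2169756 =0.00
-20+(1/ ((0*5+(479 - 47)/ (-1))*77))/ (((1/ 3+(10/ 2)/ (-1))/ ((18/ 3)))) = -517439/ 25872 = -20.00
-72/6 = -12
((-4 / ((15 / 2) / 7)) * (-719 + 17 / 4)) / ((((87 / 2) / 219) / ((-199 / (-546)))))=4896.28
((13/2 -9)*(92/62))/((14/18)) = -1035/217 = -4.77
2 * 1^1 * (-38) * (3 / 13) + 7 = -137 / 13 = -10.54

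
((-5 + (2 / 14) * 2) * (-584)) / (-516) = -5.34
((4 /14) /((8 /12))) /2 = 3 /14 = 0.21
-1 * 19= -19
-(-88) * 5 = 440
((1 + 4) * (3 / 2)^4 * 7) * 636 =450765 / 4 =112691.25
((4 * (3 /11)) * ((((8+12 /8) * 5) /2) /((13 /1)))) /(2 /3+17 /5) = 4275 /8723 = 0.49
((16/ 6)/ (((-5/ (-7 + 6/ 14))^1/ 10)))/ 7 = 736/ 147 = 5.01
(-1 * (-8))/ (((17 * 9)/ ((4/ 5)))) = 32/ 765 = 0.04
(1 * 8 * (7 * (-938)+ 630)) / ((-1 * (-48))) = -2968 / 3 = -989.33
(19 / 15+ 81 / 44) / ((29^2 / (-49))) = -100499 / 555060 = -0.18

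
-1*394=-394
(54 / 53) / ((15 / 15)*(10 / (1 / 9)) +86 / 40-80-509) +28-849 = -432389761 / 526661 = -821.00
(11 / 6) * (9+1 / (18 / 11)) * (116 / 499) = 55187 / 13473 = 4.10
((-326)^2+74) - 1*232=106118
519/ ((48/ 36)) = 1557/ 4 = 389.25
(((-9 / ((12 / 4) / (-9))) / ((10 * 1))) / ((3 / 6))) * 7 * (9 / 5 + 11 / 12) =10269 / 100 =102.69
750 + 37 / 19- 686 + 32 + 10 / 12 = 11261 / 114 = 98.78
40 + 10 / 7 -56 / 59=16718 / 413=40.48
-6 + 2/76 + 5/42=-2336/399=-5.85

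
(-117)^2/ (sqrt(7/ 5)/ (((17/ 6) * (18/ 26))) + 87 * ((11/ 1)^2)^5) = 0.00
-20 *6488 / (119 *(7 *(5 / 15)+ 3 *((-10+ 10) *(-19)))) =-389280 / 833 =-467.32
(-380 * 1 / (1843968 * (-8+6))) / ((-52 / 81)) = -2565 / 15981056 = -0.00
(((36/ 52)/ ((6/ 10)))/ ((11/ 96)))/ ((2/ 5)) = 3600/ 143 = 25.17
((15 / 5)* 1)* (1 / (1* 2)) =3 / 2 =1.50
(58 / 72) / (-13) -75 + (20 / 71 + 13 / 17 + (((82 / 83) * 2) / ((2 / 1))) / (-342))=-21978780829 / 296936484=-74.02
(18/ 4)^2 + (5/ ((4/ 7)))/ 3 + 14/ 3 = 167/ 6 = 27.83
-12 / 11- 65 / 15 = -179 / 33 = -5.42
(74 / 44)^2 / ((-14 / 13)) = -17797 / 6776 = -2.63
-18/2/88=-9/88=-0.10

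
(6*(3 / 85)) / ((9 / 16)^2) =512 / 765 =0.67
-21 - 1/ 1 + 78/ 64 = -665/ 32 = -20.78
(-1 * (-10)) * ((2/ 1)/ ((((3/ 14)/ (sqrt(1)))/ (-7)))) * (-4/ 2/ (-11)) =-3920/ 33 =-118.79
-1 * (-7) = 7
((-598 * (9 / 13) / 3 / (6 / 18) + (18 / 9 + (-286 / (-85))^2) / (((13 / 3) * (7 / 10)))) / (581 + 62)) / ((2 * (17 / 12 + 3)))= -323168724 / 4481218105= -0.07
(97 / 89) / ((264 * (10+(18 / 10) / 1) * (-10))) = -0.00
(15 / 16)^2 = 225 / 256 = 0.88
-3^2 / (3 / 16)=-48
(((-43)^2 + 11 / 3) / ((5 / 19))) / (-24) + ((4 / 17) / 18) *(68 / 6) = -158323 / 540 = -293.19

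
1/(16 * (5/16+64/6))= 3/527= 0.01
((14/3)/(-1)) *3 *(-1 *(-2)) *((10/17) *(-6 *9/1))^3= 4408992000/4913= 897413.39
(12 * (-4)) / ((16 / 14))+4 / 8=-41.50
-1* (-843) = 843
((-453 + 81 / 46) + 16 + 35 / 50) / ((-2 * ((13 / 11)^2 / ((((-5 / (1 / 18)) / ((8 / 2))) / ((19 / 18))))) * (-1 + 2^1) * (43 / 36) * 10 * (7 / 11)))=-3729829356 / 8549905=-436.24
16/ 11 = 1.45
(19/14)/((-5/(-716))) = 6802/35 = 194.34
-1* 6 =-6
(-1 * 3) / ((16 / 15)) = -45 / 16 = -2.81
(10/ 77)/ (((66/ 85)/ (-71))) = -11.88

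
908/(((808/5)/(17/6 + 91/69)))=216785/9292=23.33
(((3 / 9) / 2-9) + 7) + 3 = 7 / 6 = 1.17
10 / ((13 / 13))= 10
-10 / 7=-1.43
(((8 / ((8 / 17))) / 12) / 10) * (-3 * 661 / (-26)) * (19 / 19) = 11237 / 1040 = 10.80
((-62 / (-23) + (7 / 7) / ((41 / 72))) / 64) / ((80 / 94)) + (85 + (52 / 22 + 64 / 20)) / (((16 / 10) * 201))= 0.36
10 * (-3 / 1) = -30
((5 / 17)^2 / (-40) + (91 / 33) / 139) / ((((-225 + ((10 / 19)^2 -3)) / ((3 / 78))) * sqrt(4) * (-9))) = 67671977 / 408015353281536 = 0.00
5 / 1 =5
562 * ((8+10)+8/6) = 10865.33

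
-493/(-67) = 493/67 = 7.36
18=18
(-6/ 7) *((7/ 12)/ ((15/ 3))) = -1/ 10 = -0.10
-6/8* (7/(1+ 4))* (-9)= 189/20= 9.45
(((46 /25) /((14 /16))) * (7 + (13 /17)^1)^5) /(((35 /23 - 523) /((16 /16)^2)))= -56531962257408 /496701475025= -113.81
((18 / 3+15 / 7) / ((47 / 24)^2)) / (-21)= -10944 / 108241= -0.10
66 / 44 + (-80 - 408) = -973 / 2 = -486.50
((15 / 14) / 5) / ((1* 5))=3 / 70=0.04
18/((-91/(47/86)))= -423/3913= -0.11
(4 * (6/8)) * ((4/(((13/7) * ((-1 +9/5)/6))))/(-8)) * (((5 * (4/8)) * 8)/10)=-315/26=-12.12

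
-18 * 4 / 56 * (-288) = 2592 / 7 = 370.29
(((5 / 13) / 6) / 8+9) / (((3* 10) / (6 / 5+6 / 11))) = 511 / 975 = 0.52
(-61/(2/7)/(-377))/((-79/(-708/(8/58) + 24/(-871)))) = 1909060209/51881986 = 36.80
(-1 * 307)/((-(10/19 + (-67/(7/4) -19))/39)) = -1592409/7549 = -210.94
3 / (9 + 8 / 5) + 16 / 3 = 893 / 159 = 5.62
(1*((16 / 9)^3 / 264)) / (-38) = -256 / 457083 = -0.00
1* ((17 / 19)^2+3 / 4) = 2239 / 1444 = 1.55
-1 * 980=-980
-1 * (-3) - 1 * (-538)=541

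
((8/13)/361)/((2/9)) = 36/4693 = 0.01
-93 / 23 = -4.04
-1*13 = -13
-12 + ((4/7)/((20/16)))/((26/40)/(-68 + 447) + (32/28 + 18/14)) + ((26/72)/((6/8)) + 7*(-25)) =-648742324/3481677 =-186.33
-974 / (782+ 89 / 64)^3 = -255328256 / 126030317921353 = -0.00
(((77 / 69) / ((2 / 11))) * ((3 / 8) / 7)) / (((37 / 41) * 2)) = 4961 / 27232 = 0.18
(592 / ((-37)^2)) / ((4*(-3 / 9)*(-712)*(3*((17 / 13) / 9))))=117 / 111962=0.00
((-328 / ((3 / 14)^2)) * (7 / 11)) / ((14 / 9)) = -32144 / 11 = -2922.18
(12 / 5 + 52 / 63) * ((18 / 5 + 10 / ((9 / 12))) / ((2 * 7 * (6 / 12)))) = 7.80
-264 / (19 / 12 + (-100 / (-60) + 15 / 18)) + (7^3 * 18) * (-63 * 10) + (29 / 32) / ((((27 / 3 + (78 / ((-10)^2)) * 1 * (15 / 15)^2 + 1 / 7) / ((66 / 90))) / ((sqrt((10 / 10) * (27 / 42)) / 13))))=-190594548 / 49 + 1595 * sqrt(14) / 1444768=-3889684.65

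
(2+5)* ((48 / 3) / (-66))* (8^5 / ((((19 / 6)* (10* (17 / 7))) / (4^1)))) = -51380224 / 17765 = -2892.22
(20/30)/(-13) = -2/39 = -0.05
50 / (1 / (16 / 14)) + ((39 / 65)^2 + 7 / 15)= 30434 / 525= 57.97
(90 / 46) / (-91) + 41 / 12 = 85273 / 25116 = 3.40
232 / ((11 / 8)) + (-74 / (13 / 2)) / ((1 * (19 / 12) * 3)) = 451920 / 2717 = 166.33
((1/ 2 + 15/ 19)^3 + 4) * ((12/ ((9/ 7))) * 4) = 1573306/ 6859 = 229.38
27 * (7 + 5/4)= 891/4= 222.75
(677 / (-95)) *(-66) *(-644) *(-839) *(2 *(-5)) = -48284799024 / 19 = -2541305211.79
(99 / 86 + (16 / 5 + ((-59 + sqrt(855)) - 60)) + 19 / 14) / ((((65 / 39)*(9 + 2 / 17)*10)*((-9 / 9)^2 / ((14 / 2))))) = -4347852 / 833125 + 1071*sqrt(95) / 7750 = -3.87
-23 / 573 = -0.04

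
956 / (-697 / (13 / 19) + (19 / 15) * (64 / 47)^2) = -411801780 / 437795093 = -0.94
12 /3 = 4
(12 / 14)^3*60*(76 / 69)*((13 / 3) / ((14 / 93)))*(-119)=-142560.55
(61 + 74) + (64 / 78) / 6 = 135.14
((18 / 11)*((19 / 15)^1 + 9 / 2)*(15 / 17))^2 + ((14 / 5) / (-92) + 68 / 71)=40117521737 / 571043770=70.25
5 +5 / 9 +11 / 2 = 199 / 18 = 11.06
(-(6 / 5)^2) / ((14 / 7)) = -18 / 25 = -0.72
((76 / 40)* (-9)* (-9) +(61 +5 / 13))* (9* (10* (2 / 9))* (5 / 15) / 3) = 18658 / 39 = 478.41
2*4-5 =3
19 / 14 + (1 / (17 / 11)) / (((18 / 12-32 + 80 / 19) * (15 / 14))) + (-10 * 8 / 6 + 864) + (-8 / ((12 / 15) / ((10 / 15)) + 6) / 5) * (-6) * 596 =5872724387 / 3566430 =1646.67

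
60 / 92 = 15 / 23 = 0.65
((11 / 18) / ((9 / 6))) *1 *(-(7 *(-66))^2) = -260876 / 3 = -86958.67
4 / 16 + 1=5 / 4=1.25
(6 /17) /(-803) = -0.00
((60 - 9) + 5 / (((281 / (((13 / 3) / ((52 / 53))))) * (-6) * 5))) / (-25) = -1031779 / 505800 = -2.04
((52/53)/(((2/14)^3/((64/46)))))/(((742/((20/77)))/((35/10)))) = 407680/710677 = 0.57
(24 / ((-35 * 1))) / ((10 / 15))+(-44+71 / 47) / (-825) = -265201 / 271425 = -0.98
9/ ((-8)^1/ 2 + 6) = 9/ 2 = 4.50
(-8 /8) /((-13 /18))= 18 /13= 1.38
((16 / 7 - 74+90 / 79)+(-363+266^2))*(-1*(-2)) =77776602 / 553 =140644.85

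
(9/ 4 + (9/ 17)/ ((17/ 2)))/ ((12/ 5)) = 4455/ 4624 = 0.96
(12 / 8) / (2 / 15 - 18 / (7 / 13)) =-315 / 6992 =-0.05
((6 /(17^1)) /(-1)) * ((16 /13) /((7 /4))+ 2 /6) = -566 /1547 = -0.37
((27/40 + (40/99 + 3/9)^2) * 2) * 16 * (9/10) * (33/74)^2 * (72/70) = 8600166/1197875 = 7.18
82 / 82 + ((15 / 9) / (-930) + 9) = 5579 / 558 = 10.00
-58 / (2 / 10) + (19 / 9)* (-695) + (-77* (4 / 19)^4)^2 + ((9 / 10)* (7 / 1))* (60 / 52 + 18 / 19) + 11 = -34435281040911053 / 19870768757970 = -1732.96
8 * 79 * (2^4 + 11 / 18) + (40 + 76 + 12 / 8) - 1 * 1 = 191065 / 18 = 10614.72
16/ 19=0.84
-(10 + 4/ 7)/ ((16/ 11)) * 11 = -4477/ 56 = -79.95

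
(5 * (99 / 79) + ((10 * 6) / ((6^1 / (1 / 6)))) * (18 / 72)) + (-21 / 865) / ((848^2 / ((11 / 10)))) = 9851320249253 / 1474199155200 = 6.68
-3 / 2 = -1.50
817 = 817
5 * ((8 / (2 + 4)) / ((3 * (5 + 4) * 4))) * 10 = 50 / 81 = 0.62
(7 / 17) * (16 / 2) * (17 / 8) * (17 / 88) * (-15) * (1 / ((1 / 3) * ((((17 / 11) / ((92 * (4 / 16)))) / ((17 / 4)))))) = -123165 / 32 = -3848.91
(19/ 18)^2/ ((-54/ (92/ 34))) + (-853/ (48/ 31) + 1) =-327146447/ 594864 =-549.95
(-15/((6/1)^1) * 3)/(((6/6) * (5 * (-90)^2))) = -1/5400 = -0.00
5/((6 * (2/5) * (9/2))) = 25/54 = 0.46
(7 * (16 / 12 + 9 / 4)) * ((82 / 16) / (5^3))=12341 / 12000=1.03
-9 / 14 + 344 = 4807 / 14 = 343.36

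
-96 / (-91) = 96 / 91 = 1.05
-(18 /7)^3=-5832 /343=-17.00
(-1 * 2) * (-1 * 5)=10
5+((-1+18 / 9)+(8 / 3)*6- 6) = 16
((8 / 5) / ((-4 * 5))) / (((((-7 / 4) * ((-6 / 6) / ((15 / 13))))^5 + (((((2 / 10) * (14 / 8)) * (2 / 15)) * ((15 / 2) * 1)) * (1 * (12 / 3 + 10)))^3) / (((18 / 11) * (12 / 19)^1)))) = -13436928000 / 20424354424859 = -0.00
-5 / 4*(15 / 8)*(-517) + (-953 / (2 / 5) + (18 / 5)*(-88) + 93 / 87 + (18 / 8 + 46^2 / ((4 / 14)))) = 27476863 / 4640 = 5921.74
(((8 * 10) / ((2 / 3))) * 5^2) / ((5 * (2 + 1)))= 200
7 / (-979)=-7 / 979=-0.01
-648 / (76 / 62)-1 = -10063 / 19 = -529.63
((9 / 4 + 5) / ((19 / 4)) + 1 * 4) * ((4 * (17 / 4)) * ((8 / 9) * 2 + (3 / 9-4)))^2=5698.31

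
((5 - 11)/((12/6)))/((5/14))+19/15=-7.13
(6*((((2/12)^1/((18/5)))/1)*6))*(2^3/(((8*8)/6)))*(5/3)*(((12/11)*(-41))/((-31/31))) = 1025/11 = 93.18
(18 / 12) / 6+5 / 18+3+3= 235 / 36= 6.53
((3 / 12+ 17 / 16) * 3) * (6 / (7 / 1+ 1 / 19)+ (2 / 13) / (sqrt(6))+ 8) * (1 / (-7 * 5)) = -5337 / 5360 - 3 * sqrt(6) / 1040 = -1.00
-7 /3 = -2.33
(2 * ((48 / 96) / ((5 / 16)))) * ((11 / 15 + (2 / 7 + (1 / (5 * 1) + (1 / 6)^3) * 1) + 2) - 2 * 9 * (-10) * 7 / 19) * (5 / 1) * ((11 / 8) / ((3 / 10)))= 109875139 / 21546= 5099.56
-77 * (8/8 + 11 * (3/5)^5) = -446446/3125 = -142.86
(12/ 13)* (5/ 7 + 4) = 396/ 91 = 4.35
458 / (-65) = -458 / 65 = -7.05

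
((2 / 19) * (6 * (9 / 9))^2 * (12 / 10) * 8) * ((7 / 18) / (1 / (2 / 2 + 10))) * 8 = 118272 / 95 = 1244.97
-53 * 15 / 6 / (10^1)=-53 / 4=-13.25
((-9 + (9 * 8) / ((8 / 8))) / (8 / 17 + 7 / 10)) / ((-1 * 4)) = -5355 / 398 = -13.45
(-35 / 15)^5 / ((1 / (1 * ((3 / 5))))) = -16807 / 405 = -41.50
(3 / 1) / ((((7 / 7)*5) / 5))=3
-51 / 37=-1.38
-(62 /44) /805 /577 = -31 /10218670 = -0.00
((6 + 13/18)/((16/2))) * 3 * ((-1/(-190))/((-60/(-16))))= 121/34200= 0.00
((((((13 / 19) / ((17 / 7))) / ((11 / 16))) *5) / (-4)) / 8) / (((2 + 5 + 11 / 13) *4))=-5915 / 2899248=-0.00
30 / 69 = 0.43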